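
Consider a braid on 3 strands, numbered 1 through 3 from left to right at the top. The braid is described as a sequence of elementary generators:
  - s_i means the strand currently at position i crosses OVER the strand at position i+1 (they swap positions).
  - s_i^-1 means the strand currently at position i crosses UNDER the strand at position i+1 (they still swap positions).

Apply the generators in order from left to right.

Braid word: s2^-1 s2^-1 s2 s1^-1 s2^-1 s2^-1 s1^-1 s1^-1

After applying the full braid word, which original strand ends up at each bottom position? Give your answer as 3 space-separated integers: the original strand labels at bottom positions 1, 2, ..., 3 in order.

Answer: 3 1 2

Derivation:
Gen 1 (s2^-1): strand 2 crosses under strand 3. Perm now: [1 3 2]
Gen 2 (s2^-1): strand 3 crosses under strand 2. Perm now: [1 2 3]
Gen 3 (s2): strand 2 crosses over strand 3. Perm now: [1 3 2]
Gen 4 (s1^-1): strand 1 crosses under strand 3. Perm now: [3 1 2]
Gen 5 (s2^-1): strand 1 crosses under strand 2. Perm now: [3 2 1]
Gen 6 (s2^-1): strand 2 crosses under strand 1. Perm now: [3 1 2]
Gen 7 (s1^-1): strand 3 crosses under strand 1. Perm now: [1 3 2]
Gen 8 (s1^-1): strand 1 crosses under strand 3. Perm now: [3 1 2]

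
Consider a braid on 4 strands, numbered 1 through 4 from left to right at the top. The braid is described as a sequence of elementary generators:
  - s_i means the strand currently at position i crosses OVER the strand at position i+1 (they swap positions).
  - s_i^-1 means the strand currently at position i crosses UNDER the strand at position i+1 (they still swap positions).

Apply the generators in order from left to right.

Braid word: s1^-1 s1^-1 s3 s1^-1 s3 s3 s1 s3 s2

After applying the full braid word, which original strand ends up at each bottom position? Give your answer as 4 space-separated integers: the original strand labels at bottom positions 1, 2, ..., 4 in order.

Gen 1 (s1^-1): strand 1 crosses under strand 2. Perm now: [2 1 3 4]
Gen 2 (s1^-1): strand 2 crosses under strand 1. Perm now: [1 2 3 4]
Gen 3 (s3): strand 3 crosses over strand 4. Perm now: [1 2 4 3]
Gen 4 (s1^-1): strand 1 crosses under strand 2. Perm now: [2 1 4 3]
Gen 5 (s3): strand 4 crosses over strand 3. Perm now: [2 1 3 4]
Gen 6 (s3): strand 3 crosses over strand 4. Perm now: [2 1 4 3]
Gen 7 (s1): strand 2 crosses over strand 1. Perm now: [1 2 4 3]
Gen 8 (s3): strand 4 crosses over strand 3. Perm now: [1 2 3 4]
Gen 9 (s2): strand 2 crosses over strand 3. Perm now: [1 3 2 4]

Answer: 1 3 2 4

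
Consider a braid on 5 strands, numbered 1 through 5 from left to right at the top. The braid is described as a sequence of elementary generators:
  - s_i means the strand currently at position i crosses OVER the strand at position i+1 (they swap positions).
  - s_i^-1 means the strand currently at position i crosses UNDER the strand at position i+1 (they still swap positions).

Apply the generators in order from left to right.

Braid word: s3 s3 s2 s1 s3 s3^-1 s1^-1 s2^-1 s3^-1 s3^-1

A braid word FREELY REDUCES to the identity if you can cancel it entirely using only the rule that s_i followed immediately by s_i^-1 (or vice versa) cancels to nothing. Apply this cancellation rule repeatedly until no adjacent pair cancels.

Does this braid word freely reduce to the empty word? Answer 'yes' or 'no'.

Gen 1 (s3): push. Stack: [s3]
Gen 2 (s3): push. Stack: [s3 s3]
Gen 3 (s2): push. Stack: [s3 s3 s2]
Gen 4 (s1): push. Stack: [s3 s3 s2 s1]
Gen 5 (s3): push. Stack: [s3 s3 s2 s1 s3]
Gen 6 (s3^-1): cancels prior s3. Stack: [s3 s3 s2 s1]
Gen 7 (s1^-1): cancels prior s1. Stack: [s3 s3 s2]
Gen 8 (s2^-1): cancels prior s2. Stack: [s3 s3]
Gen 9 (s3^-1): cancels prior s3. Stack: [s3]
Gen 10 (s3^-1): cancels prior s3. Stack: []
Reduced word: (empty)

Answer: yes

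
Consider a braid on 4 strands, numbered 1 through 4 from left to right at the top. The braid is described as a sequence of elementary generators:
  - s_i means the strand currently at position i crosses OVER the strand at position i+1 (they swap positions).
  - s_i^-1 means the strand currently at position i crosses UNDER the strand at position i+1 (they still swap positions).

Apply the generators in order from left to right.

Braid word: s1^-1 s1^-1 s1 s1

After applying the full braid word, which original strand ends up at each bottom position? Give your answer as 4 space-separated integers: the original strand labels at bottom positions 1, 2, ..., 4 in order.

Gen 1 (s1^-1): strand 1 crosses under strand 2. Perm now: [2 1 3 4]
Gen 2 (s1^-1): strand 2 crosses under strand 1. Perm now: [1 2 3 4]
Gen 3 (s1): strand 1 crosses over strand 2. Perm now: [2 1 3 4]
Gen 4 (s1): strand 2 crosses over strand 1. Perm now: [1 2 3 4]

Answer: 1 2 3 4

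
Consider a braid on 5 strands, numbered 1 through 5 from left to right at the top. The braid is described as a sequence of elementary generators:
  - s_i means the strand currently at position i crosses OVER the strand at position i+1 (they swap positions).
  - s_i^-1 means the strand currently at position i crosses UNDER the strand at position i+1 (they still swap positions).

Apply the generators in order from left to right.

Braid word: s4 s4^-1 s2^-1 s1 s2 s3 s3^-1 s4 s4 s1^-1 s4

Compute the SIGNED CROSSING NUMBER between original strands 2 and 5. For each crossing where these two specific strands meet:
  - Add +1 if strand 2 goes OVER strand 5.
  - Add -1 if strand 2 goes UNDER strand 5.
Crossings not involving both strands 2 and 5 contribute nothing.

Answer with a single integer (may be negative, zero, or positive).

Gen 1: crossing 4x5. Both 2&5? no. Sum: 0
Gen 2: crossing 5x4. Both 2&5? no. Sum: 0
Gen 3: crossing 2x3. Both 2&5? no. Sum: 0
Gen 4: crossing 1x3. Both 2&5? no. Sum: 0
Gen 5: crossing 1x2. Both 2&5? no. Sum: 0
Gen 6: crossing 1x4. Both 2&5? no. Sum: 0
Gen 7: crossing 4x1. Both 2&5? no. Sum: 0
Gen 8: crossing 4x5. Both 2&5? no. Sum: 0
Gen 9: crossing 5x4. Both 2&5? no. Sum: 0
Gen 10: crossing 3x2. Both 2&5? no. Sum: 0
Gen 11: crossing 4x5. Both 2&5? no. Sum: 0

Answer: 0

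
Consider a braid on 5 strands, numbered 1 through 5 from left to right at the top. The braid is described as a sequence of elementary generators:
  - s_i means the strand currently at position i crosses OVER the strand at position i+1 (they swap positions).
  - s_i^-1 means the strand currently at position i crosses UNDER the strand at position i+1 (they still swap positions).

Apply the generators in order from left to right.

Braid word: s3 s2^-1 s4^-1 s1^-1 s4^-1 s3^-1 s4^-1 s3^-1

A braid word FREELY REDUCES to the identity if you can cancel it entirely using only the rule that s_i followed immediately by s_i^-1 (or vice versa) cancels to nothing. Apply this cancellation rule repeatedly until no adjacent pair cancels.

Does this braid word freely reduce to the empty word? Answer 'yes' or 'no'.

Answer: no

Derivation:
Gen 1 (s3): push. Stack: [s3]
Gen 2 (s2^-1): push. Stack: [s3 s2^-1]
Gen 3 (s4^-1): push. Stack: [s3 s2^-1 s4^-1]
Gen 4 (s1^-1): push. Stack: [s3 s2^-1 s4^-1 s1^-1]
Gen 5 (s4^-1): push. Stack: [s3 s2^-1 s4^-1 s1^-1 s4^-1]
Gen 6 (s3^-1): push. Stack: [s3 s2^-1 s4^-1 s1^-1 s4^-1 s3^-1]
Gen 7 (s4^-1): push. Stack: [s3 s2^-1 s4^-1 s1^-1 s4^-1 s3^-1 s4^-1]
Gen 8 (s3^-1): push. Stack: [s3 s2^-1 s4^-1 s1^-1 s4^-1 s3^-1 s4^-1 s3^-1]
Reduced word: s3 s2^-1 s4^-1 s1^-1 s4^-1 s3^-1 s4^-1 s3^-1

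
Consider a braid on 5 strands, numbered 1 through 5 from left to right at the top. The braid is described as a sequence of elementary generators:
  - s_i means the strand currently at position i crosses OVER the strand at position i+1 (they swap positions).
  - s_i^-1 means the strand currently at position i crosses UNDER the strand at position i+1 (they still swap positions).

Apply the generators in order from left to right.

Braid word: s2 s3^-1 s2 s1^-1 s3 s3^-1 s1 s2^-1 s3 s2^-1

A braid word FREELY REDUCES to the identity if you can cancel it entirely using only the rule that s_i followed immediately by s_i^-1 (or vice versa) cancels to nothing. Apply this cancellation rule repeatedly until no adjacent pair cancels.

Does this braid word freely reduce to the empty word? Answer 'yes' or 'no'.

Gen 1 (s2): push. Stack: [s2]
Gen 2 (s3^-1): push. Stack: [s2 s3^-1]
Gen 3 (s2): push. Stack: [s2 s3^-1 s2]
Gen 4 (s1^-1): push. Stack: [s2 s3^-1 s2 s1^-1]
Gen 5 (s3): push. Stack: [s2 s3^-1 s2 s1^-1 s3]
Gen 6 (s3^-1): cancels prior s3. Stack: [s2 s3^-1 s2 s1^-1]
Gen 7 (s1): cancels prior s1^-1. Stack: [s2 s3^-1 s2]
Gen 8 (s2^-1): cancels prior s2. Stack: [s2 s3^-1]
Gen 9 (s3): cancels prior s3^-1. Stack: [s2]
Gen 10 (s2^-1): cancels prior s2. Stack: []
Reduced word: (empty)

Answer: yes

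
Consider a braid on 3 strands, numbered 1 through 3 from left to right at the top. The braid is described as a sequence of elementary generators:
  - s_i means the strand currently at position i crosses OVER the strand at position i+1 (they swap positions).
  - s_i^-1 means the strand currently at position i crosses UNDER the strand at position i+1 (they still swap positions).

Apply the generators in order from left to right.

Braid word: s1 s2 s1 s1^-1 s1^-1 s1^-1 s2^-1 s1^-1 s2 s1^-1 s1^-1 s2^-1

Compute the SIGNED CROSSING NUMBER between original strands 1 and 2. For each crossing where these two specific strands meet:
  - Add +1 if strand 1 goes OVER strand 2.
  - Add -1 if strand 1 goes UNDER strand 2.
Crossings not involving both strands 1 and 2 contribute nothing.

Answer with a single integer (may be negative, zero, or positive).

Answer: 2

Derivation:
Gen 1: 1 over 2. Both 1&2? yes. Contrib: +1. Sum: 1
Gen 2: crossing 1x3. Both 1&2? no. Sum: 1
Gen 3: crossing 2x3. Both 1&2? no. Sum: 1
Gen 4: crossing 3x2. Both 1&2? no. Sum: 1
Gen 5: crossing 2x3. Both 1&2? no. Sum: 1
Gen 6: crossing 3x2. Both 1&2? no. Sum: 1
Gen 7: crossing 3x1. Both 1&2? no. Sum: 1
Gen 8: 2 under 1. Both 1&2? yes. Contrib: +1. Sum: 2
Gen 9: crossing 2x3. Both 1&2? no. Sum: 2
Gen 10: crossing 1x3. Both 1&2? no. Sum: 2
Gen 11: crossing 3x1. Both 1&2? no. Sum: 2
Gen 12: crossing 3x2. Both 1&2? no. Sum: 2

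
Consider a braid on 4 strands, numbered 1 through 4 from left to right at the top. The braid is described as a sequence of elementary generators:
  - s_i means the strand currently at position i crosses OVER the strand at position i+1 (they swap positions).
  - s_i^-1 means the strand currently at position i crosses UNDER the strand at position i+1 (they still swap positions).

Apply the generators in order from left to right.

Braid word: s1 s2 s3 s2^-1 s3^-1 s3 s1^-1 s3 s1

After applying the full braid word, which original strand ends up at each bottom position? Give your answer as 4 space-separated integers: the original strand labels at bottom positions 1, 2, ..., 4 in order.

Answer: 2 4 1 3

Derivation:
Gen 1 (s1): strand 1 crosses over strand 2. Perm now: [2 1 3 4]
Gen 2 (s2): strand 1 crosses over strand 3. Perm now: [2 3 1 4]
Gen 3 (s3): strand 1 crosses over strand 4. Perm now: [2 3 4 1]
Gen 4 (s2^-1): strand 3 crosses under strand 4. Perm now: [2 4 3 1]
Gen 5 (s3^-1): strand 3 crosses under strand 1. Perm now: [2 4 1 3]
Gen 6 (s3): strand 1 crosses over strand 3. Perm now: [2 4 3 1]
Gen 7 (s1^-1): strand 2 crosses under strand 4. Perm now: [4 2 3 1]
Gen 8 (s3): strand 3 crosses over strand 1. Perm now: [4 2 1 3]
Gen 9 (s1): strand 4 crosses over strand 2. Perm now: [2 4 1 3]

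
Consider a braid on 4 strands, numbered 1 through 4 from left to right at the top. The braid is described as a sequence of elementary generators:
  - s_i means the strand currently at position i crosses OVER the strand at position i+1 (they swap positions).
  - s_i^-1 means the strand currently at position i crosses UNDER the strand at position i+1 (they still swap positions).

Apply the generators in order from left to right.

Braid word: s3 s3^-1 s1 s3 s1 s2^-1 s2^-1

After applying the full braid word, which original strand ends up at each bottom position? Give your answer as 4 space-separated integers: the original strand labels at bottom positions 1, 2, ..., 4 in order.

Answer: 1 2 4 3

Derivation:
Gen 1 (s3): strand 3 crosses over strand 4. Perm now: [1 2 4 3]
Gen 2 (s3^-1): strand 4 crosses under strand 3. Perm now: [1 2 3 4]
Gen 3 (s1): strand 1 crosses over strand 2. Perm now: [2 1 3 4]
Gen 4 (s3): strand 3 crosses over strand 4. Perm now: [2 1 4 3]
Gen 5 (s1): strand 2 crosses over strand 1. Perm now: [1 2 4 3]
Gen 6 (s2^-1): strand 2 crosses under strand 4. Perm now: [1 4 2 3]
Gen 7 (s2^-1): strand 4 crosses under strand 2. Perm now: [1 2 4 3]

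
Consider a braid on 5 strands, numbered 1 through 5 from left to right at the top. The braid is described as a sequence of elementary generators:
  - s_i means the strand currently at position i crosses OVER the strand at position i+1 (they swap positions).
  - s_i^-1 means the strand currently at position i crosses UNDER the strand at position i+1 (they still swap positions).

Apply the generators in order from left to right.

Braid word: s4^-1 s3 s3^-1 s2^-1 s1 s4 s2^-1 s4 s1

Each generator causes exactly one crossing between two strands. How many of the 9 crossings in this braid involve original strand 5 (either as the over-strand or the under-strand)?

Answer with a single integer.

Answer: 5

Derivation:
Gen 1: crossing 4x5. Involves strand 5? yes. Count so far: 1
Gen 2: crossing 3x5. Involves strand 5? yes. Count so far: 2
Gen 3: crossing 5x3. Involves strand 5? yes. Count so far: 3
Gen 4: crossing 2x3. Involves strand 5? no. Count so far: 3
Gen 5: crossing 1x3. Involves strand 5? no. Count so far: 3
Gen 6: crossing 5x4. Involves strand 5? yes. Count so far: 4
Gen 7: crossing 1x2. Involves strand 5? no. Count so far: 4
Gen 8: crossing 4x5. Involves strand 5? yes. Count so far: 5
Gen 9: crossing 3x2. Involves strand 5? no. Count so far: 5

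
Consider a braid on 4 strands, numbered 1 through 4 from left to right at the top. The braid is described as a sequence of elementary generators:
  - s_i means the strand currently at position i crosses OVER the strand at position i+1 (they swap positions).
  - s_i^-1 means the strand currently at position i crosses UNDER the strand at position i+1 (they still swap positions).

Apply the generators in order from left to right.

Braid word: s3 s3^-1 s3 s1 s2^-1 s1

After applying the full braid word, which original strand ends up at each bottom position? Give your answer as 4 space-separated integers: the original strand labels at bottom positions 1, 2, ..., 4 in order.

Gen 1 (s3): strand 3 crosses over strand 4. Perm now: [1 2 4 3]
Gen 2 (s3^-1): strand 4 crosses under strand 3. Perm now: [1 2 3 4]
Gen 3 (s3): strand 3 crosses over strand 4. Perm now: [1 2 4 3]
Gen 4 (s1): strand 1 crosses over strand 2. Perm now: [2 1 4 3]
Gen 5 (s2^-1): strand 1 crosses under strand 4. Perm now: [2 4 1 3]
Gen 6 (s1): strand 2 crosses over strand 4. Perm now: [4 2 1 3]

Answer: 4 2 1 3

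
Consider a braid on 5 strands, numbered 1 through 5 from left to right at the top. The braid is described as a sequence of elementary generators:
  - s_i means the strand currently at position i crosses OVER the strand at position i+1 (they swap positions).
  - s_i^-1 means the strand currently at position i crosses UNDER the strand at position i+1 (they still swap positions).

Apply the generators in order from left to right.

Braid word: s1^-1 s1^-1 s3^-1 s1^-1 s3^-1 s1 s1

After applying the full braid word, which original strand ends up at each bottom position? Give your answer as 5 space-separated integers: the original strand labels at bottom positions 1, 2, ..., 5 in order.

Gen 1 (s1^-1): strand 1 crosses under strand 2. Perm now: [2 1 3 4 5]
Gen 2 (s1^-1): strand 2 crosses under strand 1. Perm now: [1 2 3 4 5]
Gen 3 (s3^-1): strand 3 crosses under strand 4. Perm now: [1 2 4 3 5]
Gen 4 (s1^-1): strand 1 crosses under strand 2. Perm now: [2 1 4 3 5]
Gen 5 (s3^-1): strand 4 crosses under strand 3. Perm now: [2 1 3 4 5]
Gen 6 (s1): strand 2 crosses over strand 1. Perm now: [1 2 3 4 5]
Gen 7 (s1): strand 1 crosses over strand 2. Perm now: [2 1 3 4 5]

Answer: 2 1 3 4 5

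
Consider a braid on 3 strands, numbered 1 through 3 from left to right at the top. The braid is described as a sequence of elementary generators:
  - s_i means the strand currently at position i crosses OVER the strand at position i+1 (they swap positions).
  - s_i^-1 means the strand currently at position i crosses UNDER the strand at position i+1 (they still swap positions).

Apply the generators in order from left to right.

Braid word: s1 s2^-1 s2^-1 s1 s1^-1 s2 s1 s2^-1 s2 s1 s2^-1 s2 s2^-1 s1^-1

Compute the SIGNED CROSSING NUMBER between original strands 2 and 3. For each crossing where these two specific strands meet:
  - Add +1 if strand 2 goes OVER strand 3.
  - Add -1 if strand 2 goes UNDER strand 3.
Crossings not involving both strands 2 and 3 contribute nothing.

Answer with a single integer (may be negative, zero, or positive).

Gen 1: crossing 1x2. Both 2&3? no. Sum: 0
Gen 2: crossing 1x3. Both 2&3? no. Sum: 0
Gen 3: crossing 3x1. Both 2&3? no. Sum: 0
Gen 4: crossing 2x1. Both 2&3? no. Sum: 0
Gen 5: crossing 1x2. Both 2&3? no. Sum: 0
Gen 6: crossing 1x3. Both 2&3? no. Sum: 0
Gen 7: 2 over 3. Both 2&3? yes. Contrib: +1. Sum: 1
Gen 8: crossing 2x1. Both 2&3? no. Sum: 1
Gen 9: crossing 1x2. Both 2&3? no. Sum: 1
Gen 10: 3 over 2. Both 2&3? yes. Contrib: -1. Sum: 0
Gen 11: crossing 3x1. Both 2&3? no. Sum: 0
Gen 12: crossing 1x3. Both 2&3? no. Sum: 0
Gen 13: crossing 3x1. Both 2&3? no. Sum: 0
Gen 14: crossing 2x1. Both 2&3? no. Sum: 0

Answer: 0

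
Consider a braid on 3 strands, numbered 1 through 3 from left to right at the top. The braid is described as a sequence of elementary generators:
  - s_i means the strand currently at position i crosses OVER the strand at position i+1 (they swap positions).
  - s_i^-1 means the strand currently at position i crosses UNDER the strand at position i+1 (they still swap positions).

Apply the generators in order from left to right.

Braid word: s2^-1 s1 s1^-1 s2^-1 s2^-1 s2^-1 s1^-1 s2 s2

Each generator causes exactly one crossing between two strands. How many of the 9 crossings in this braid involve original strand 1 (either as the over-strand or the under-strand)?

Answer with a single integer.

Gen 1: crossing 2x3. Involves strand 1? no. Count so far: 0
Gen 2: crossing 1x3. Involves strand 1? yes. Count so far: 1
Gen 3: crossing 3x1. Involves strand 1? yes. Count so far: 2
Gen 4: crossing 3x2. Involves strand 1? no. Count so far: 2
Gen 5: crossing 2x3. Involves strand 1? no. Count so far: 2
Gen 6: crossing 3x2. Involves strand 1? no. Count so far: 2
Gen 7: crossing 1x2. Involves strand 1? yes. Count so far: 3
Gen 8: crossing 1x3. Involves strand 1? yes. Count so far: 4
Gen 9: crossing 3x1. Involves strand 1? yes. Count so far: 5

Answer: 5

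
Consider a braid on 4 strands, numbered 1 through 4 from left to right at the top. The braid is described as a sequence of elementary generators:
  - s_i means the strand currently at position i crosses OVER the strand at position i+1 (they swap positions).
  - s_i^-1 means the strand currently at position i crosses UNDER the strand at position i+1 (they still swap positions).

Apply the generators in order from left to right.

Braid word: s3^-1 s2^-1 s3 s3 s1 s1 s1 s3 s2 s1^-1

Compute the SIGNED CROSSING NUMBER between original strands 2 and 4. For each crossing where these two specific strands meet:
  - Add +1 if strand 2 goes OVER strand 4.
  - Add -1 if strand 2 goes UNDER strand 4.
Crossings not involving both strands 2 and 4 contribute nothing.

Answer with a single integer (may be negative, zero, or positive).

Gen 1: crossing 3x4. Both 2&4? no. Sum: 0
Gen 2: 2 under 4. Both 2&4? yes. Contrib: -1. Sum: -1
Gen 3: crossing 2x3. Both 2&4? no. Sum: -1
Gen 4: crossing 3x2. Both 2&4? no. Sum: -1
Gen 5: crossing 1x4. Both 2&4? no. Sum: -1
Gen 6: crossing 4x1. Both 2&4? no. Sum: -1
Gen 7: crossing 1x4. Both 2&4? no. Sum: -1
Gen 8: crossing 2x3. Both 2&4? no. Sum: -1
Gen 9: crossing 1x3. Both 2&4? no. Sum: -1
Gen 10: crossing 4x3. Both 2&4? no. Sum: -1

Answer: -1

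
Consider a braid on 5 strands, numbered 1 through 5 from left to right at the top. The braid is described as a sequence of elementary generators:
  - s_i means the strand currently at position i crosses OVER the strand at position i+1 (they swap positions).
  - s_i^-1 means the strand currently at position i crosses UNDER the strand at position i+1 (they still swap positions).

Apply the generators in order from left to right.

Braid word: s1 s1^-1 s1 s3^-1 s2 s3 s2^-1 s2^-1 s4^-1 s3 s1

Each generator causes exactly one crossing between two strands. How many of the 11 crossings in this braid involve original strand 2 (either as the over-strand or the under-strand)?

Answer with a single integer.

Answer: 4

Derivation:
Gen 1: crossing 1x2. Involves strand 2? yes. Count so far: 1
Gen 2: crossing 2x1. Involves strand 2? yes. Count so far: 2
Gen 3: crossing 1x2. Involves strand 2? yes. Count so far: 3
Gen 4: crossing 3x4. Involves strand 2? no. Count so far: 3
Gen 5: crossing 1x4. Involves strand 2? no. Count so far: 3
Gen 6: crossing 1x3. Involves strand 2? no. Count so far: 3
Gen 7: crossing 4x3. Involves strand 2? no. Count so far: 3
Gen 8: crossing 3x4. Involves strand 2? no. Count so far: 3
Gen 9: crossing 1x5. Involves strand 2? no. Count so far: 3
Gen 10: crossing 3x5. Involves strand 2? no. Count so far: 3
Gen 11: crossing 2x4. Involves strand 2? yes. Count so far: 4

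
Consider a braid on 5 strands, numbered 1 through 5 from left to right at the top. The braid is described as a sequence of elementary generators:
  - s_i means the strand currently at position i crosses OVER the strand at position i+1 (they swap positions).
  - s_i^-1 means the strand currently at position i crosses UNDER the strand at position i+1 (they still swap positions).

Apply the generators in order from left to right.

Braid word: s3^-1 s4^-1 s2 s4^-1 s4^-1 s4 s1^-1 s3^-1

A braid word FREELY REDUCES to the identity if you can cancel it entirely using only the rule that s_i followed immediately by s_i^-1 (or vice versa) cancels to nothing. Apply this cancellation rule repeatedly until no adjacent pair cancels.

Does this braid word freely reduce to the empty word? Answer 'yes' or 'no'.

Answer: no

Derivation:
Gen 1 (s3^-1): push. Stack: [s3^-1]
Gen 2 (s4^-1): push. Stack: [s3^-1 s4^-1]
Gen 3 (s2): push. Stack: [s3^-1 s4^-1 s2]
Gen 4 (s4^-1): push. Stack: [s3^-1 s4^-1 s2 s4^-1]
Gen 5 (s4^-1): push. Stack: [s3^-1 s4^-1 s2 s4^-1 s4^-1]
Gen 6 (s4): cancels prior s4^-1. Stack: [s3^-1 s4^-1 s2 s4^-1]
Gen 7 (s1^-1): push. Stack: [s3^-1 s4^-1 s2 s4^-1 s1^-1]
Gen 8 (s3^-1): push. Stack: [s3^-1 s4^-1 s2 s4^-1 s1^-1 s3^-1]
Reduced word: s3^-1 s4^-1 s2 s4^-1 s1^-1 s3^-1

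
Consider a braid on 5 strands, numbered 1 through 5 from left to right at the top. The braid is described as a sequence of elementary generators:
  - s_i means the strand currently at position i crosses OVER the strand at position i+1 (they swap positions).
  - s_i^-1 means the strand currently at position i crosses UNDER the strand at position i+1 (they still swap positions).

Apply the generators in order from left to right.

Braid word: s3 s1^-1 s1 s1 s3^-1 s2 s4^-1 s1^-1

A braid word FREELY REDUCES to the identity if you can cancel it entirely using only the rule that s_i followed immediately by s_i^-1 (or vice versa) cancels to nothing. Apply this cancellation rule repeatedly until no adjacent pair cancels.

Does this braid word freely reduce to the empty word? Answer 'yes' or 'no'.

Answer: no

Derivation:
Gen 1 (s3): push. Stack: [s3]
Gen 2 (s1^-1): push. Stack: [s3 s1^-1]
Gen 3 (s1): cancels prior s1^-1. Stack: [s3]
Gen 4 (s1): push. Stack: [s3 s1]
Gen 5 (s3^-1): push. Stack: [s3 s1 s3^-1]
Gen 6 (s2): push. Stack: [s3 s1 s3^-1 s2]
Gen 7 (s4^-1): push. Stack: [s3 s1 s3^-1 s2 s4^-1]
Gen 8 (s1^-1): push. Stack: [s3 s1 s3^-1 s2 s4^-1 s1^-1]
Reduced word: s3 s1 s3^-1 s2 s4^-1 s1^-1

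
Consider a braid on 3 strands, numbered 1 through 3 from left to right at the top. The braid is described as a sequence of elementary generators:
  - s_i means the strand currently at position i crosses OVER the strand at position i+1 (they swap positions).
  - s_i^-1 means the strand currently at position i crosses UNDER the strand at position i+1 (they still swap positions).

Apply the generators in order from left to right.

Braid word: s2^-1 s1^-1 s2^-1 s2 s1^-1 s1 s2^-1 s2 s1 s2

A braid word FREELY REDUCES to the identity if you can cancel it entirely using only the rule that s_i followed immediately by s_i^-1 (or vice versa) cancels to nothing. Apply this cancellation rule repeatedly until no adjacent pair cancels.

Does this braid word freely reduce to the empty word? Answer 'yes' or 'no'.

Gen 1 (s2^-1): push. Stack: [s2^-1]
Gen 2 (s1^-1): push. Stack: [s2^-1 s1^-1]
Gen 3 (s2^-1): push. Stack: [s2^-1 s1^-1 s2^-1]
Gen 4 (s2): cancels prior s2^-1. Stack: [s2^-1 s1^-1]
Gen 5 (s1^-1): push. Stack: [s2^-1 s1^-1 s1^-1]
Gen 6 (s1): cancels prior s1^-1. Stack: [s2^-1 s1^-1]
Gen 7 (s2^-1): push. Stack: [s2^-1 s1^-1 s2^-1]
Gen 8 (s2): cancels prior s2^-1. Stack: [s2^-1 s1^-1]
Gen 9 (s1): cancels prior s1^-1. Stack: [s2^-1]
Gen 10 (s2): cancels prior s2^-1. Stack: []
Reduced word: (empty)

Answer: yes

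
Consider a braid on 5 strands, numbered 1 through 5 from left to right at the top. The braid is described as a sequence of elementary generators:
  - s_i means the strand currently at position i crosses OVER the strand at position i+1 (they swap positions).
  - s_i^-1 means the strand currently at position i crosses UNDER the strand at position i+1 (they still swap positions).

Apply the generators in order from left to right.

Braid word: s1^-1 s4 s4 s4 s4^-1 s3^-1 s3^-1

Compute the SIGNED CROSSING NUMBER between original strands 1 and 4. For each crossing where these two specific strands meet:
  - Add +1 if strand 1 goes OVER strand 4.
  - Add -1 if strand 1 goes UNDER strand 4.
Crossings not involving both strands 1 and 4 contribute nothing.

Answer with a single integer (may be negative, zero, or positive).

Answer: 0

Derivation:
Gen 1: crossing 1x2. Both 1&4? no. Sum: 0
Gen 2: crossing 4x5. Both 1&4? no. Sum: 0
Gen 3: crossing 5x4. Both 1&4? no. Sum: 0
Gen 4: crossing 4x5. Both 1&4? no. Sum: 0
Gen 5: crossing 5x4. Both 1&4? no. Sum: 0
Gen 6: crossing 3x4. Both 1&4? no. Sum: 0
Gen 7: crossing 4x3. Both 1&4? no. Sum: 0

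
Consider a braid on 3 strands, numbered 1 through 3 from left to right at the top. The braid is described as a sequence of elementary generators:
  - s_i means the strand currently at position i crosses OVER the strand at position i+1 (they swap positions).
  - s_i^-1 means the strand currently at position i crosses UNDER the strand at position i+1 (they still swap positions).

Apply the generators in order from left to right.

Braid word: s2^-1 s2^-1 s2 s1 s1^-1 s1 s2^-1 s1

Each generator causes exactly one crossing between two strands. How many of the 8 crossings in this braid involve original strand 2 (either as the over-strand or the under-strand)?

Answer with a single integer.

Answer: 5

Derivation:
Gen 1: crossing 2x3. Involves strand 2? yes. Count so far: 1
Gen 2: crossing 3x2. Involves strand 2? yes. Count so far: 2
Gen 3: crossing 2x3. Involves strand 2? yes. Count so far: 3
Gen 4: crossing 1x3. Involves strand 2? no. Count so far: 3
Gen 5: crossing 3x1. Involves strand 2? no. Count so far: 3
Gen 6: crossing 1x3. Involves strand 2? no. Count so far: 3
Gen 7: crossing 1x2. Involves strand 2? yes. Count so far: 4
Gen 8: crossing 3x2. Involves strand 2? yes. Count so far: 5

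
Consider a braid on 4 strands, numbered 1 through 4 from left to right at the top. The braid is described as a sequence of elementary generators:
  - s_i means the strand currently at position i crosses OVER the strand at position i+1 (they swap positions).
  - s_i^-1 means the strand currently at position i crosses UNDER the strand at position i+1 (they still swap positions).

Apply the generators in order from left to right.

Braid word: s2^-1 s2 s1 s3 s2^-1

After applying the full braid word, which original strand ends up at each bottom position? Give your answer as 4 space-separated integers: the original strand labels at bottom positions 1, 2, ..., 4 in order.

Answer: 2 4 1 3

Derivation:
Gen 1 (s2^-1): strand 2 crosses under strand 3. Perm now: [1 3 2 4]
Gen 2 (s2): strand 3 crosses over strand 2. Perm now: [1 2 3 4]
Gen 3 (s1): strand 1 crosses over strand 2. Perm now: [2 1 3 4]
Gen 4 (s3): strand 3 crosses over strand 4. Perm now: [2 1 4 3]
Gen 5 (s2^-1): strand 1 crosses under strand 4. Perm now: [2 4 1 3]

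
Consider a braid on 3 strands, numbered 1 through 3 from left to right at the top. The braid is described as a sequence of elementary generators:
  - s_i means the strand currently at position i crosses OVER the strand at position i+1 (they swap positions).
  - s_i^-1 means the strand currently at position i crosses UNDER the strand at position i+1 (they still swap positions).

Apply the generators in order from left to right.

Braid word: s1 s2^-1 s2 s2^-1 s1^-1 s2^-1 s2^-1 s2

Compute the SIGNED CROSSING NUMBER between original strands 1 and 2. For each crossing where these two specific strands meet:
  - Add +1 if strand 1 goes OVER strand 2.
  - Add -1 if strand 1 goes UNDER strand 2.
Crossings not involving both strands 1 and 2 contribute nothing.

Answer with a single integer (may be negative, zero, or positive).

Answer: 0

Derivation:
Gen 1: 1 over 2. Both 1&2? yes. Contrib: +1. Sum: 1
Gen 2: crossing 1x3. Both 1&2? no. Sum: 1
Gen 3: crossing 3x1. Both 1&2? no. Sum: 1
Gen 4: crossing 1x3. Both 1&2? no. Sum: 1
Gen 5: crossing 2x3. Both 1&2? no. Sum: 1
Gen 6: 2 under 1. Both 1&2? yes. Contrib: +1. Sum: 2
Gen 7: 1 under 2. Both 1&2? yes. Contrib: -1. Sum: 1
Gen 8: 2 over 1. Both 1&2? yes. Contrib: -1. Sum: 0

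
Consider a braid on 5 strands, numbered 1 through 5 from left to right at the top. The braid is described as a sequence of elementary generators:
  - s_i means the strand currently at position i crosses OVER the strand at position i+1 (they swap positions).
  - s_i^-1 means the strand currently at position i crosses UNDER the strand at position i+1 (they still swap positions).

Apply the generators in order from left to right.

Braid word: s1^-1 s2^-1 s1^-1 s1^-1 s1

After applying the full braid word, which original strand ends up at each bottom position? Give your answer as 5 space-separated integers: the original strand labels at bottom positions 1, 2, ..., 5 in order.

Gen 1 (s1^-1): strand 1 crosses under strand 2. Perm now: [2 1 3 4 5]
Gen 2 (s2^-1): strand 1 crosses under strand 3. Perm now: [2 3 1 4 5]
Gen 3 (s1^-1): strand 2 crosses under strand 3. Perm now: [3 2 1 4 5]
Gen 4 (s1^-1): strand 3 crosses under strand 2. Perm now: [2 3 1 4 5]
Gen 5 (s1): strand 2 crosses over strand 3. Perm now: [3 2 1 4 5]

Answer: 3 2 1 4 5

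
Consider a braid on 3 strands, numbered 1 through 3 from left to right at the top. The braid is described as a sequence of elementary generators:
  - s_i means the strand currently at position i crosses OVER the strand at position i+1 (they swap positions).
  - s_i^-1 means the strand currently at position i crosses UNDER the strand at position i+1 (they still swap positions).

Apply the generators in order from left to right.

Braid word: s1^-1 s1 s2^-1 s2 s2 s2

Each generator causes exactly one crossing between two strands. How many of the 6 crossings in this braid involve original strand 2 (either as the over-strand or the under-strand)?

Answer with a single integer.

Answer: 6

Derivation:
Gen 1: crossing 1x2. Involves strand 2? yes. Count so far: 1
Gen 2: crossing 2x1. Involves strand 2? yes. Count so far: 2
Gen 3: crossing 2x3. Involves strand 2? yes. Count so far: 3
Gen 4: crossing 3x2. Involves strand 2? yes. Count so far: 4
Gen 5: crossing 2x3. Involves strand 2? yes. Count so far: 5
Gen 6: crossing 3x2. Involves strand 2? yes. Count so far: 6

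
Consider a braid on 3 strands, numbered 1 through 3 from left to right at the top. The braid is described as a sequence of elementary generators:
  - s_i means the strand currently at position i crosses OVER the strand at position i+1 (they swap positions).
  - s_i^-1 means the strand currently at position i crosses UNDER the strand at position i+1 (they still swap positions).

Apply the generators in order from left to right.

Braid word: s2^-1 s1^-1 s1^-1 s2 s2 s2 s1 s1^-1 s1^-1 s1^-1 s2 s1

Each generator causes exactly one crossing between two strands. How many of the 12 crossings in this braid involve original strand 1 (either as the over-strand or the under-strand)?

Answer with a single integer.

Answer: 7

Derivation:
Gen 1: crossing 2x3. Involves strand 1? no. Count so far: 0
Gen 2: crossing 1x3. Involves strand 1? yes. Count so far: 1
Gen 3: crossing 3x1. Involves strand 1? yes. Count so far: 2
Gen 4: crossing 3x2. Involves strand 1? no. Count so far: 2
Gen 5: crossing 2x3. Involves strand 1? no. Count so far: 2
Gen 6: crossing 3x2. Involves strand 1? no. Count so far: 2
Gen 7: crossing 1x2. Involves strand 1? yes. Count so far: 3
Gen 8: crossing 2x1. Involves strand 1? yes. Count so far: 4
Gen 9: crossing 1x2. Involves strand 1? yes. Count so far: 5
Gen 10: crossing 2x1. Involves strand 1? yes. Count so far: 6
Gen 11: crossing 2x3. Involves strand 1? no. Count so far: 6
Gen 12: crossing 1x3. Involves strand 1? yes. Count so far: 7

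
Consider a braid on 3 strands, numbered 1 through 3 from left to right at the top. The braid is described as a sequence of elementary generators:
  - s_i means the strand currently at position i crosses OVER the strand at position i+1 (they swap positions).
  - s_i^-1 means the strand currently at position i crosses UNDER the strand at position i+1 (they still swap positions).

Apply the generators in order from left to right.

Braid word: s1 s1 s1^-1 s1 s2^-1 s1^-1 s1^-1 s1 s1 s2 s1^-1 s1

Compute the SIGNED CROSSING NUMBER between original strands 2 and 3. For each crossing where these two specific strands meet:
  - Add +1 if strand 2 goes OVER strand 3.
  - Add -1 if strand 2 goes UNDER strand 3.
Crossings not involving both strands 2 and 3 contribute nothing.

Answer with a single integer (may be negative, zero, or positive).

Gen 1: crossing 1x2. Both 2&3? no. Sum: 0
Gen 2: crossing 2x1. Both 2&3? no. Sum: 0
Gen 3: crossing 1x2. Both 2&3? no. Sum: 0
Gen 4: crossing 2x1. Both 2&3? no. Sum: 0
Gen 5: 2 under 3. Both 2&3? yes. Contrib: -1. Sum: -1
Gen 6: crossing 1x3. Both 2&3? no. Sum: -1
Gen 7: crossing 3x1. Both 2&3? no. Sum: -1
Gen 8: crossing 1x3. Both 2&3? no. Sum: -1
Gen 9: crossing 3x1. Both 2&3? no. Sum: -1
Gen 10: 3 over 2. Both 2&3? yes. Contrib: -1. Sum: -2
Gen 11: crossing 1x2. Both 2&3? no. Sum: -2
Gen 12: crossing 2x1. Both 2&3? no. Sum: -2

Answer: -2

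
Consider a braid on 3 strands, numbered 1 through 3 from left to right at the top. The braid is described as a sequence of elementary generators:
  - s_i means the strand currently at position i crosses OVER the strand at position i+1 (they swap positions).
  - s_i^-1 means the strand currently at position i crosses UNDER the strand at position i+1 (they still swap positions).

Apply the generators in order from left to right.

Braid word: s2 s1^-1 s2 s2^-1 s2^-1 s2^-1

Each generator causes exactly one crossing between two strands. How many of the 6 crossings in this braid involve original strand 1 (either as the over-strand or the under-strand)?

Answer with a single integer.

Gen 1: crossing 2x3. Involves strand 1? no. Count so far: 0
Gen 2: crossing 1x3. Involves strand 1? yes. Count so far: 1
Gen 3: crossing 1x2. Involves strand 1? yes. Count so far: 2
Gen 4: crossing 2x1. Involves strand 1? yes. Count so far: 3
Gen 5: crossing 1x2. Involves strand 1? yes. Count so far: 4
Gen 6: crossing 2x1. Involves strand 1? yes. Count so far: 5

Answer: 5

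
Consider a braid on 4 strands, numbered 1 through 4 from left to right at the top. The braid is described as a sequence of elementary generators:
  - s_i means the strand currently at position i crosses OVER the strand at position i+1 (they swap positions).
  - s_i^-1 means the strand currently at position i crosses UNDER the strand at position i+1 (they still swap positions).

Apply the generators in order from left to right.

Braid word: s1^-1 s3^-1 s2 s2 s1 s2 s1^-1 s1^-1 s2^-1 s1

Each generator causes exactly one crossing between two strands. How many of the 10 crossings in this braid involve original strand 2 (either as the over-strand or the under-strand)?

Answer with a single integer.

Answer: 5

Derivation:
Gen 1: crossing 1x2. Involves strand 2? yes. Count so far: 1
Gen 2: crossing 3x4. Involves strand 2? no. Count so far: 1
Gen 3: crossing 1x4. Involves strand 2? no. Count so far: 1
Gen 4: crossing 4x1. Involves strand 2? no. Count so far: 1
Gen 5: crossing 2x1. Involves strand 2? yes. Count so far: 2
Gen 6: crossing 2x4. Involves strand 2? yes. Count so far: 3
Gen 7: crossing 1x4. Involves strand 2? no. Count so far: 3
Gen 8: crossing 4x1. Involves strand 2? no. Count so far: 3
Gen 9: crossing 4x2. Involves strand 2? yes. Count so far: 4
Gen 10: crossing 1x2. Involves strand 2? yes. Count so far: 5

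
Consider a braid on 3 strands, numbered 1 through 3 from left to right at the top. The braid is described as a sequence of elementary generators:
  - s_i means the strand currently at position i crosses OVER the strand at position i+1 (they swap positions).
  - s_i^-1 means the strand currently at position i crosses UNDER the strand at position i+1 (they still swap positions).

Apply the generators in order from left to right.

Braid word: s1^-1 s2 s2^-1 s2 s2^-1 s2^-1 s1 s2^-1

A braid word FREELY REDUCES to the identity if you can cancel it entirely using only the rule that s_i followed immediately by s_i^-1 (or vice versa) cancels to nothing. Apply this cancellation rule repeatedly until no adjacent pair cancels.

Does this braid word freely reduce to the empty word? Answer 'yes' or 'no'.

Gen 1 (s1^-1): push. Stack: [s1^-1]
Gen 2 (s2): push. Stack: [s1^-1 s2]
Gen 3 (s2^-1): cancels prior s2. Stack: [s1^-1]
Gen 4 (s2): push. Stack: [s1^-1 s2]
Gen 5 (s2^-1): cancels prior s2. Stack: [s1^-1]
Gen 6 (s2^-1): push. Stack: [s1^-1 s2^-1]
Gen 7 (s1): push. Stack: [s1^-1 s2^-1 s1]
Gen 8 (s2^-1): push. Stack: [s1^-1 s2^-1 s1 s2^-1]
Reduced word: s1^-1 s2^-1 s1 s2^-1

Answer: no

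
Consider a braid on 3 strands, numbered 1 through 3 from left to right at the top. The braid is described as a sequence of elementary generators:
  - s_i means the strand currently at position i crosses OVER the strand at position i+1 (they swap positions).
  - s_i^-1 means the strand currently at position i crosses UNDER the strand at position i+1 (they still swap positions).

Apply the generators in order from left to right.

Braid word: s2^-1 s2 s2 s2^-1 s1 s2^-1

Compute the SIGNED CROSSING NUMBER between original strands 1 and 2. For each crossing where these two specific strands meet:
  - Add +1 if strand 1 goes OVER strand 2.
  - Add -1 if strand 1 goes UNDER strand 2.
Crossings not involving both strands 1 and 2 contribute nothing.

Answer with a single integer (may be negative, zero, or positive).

Answer: 1

Derivation:
Gen 1: crossing 2x3. Both 1&2? no. Sum: 0
Gen 2: crossing 3x2. Both 1&2? no. Sum: 0
Gen 3: crossing 2x3. Both 1&2? no. Sum: 0
Gen 4: crossing 3x2. Both 1&2? no. Sum: 0
Gen 5: 1 over 2. Both 1&2? yes. Contrib: +1. Sum: 1
Gen 6: crossing 1x3. Both 1&2? no. Sum: 1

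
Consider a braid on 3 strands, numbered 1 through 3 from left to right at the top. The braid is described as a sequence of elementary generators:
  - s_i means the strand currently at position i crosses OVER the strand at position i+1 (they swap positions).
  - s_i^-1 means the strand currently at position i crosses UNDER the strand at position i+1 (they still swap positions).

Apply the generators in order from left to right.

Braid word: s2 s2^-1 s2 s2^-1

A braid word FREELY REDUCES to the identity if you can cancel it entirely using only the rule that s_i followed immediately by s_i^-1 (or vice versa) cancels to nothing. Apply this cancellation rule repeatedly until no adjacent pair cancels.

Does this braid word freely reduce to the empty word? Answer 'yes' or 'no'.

Answer: yes

Derivation:
Gen 1 (s2): push. Stack: [s2]
Gen 2 (s2^-1): cancels prior s2. Stack: []
Gen 3 (s2): push. Stack: [s2]
Gen 4 (s2^-1): cancels prior s2. Stack: []
Reduced word: (empty)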